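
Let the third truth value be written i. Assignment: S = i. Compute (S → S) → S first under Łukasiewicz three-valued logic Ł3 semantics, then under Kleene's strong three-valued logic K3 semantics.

In Łukasiewicz three-valued logic Ł3: S → S = i → i = 1  [min(1, 1−½+½)]
(S → S) → S = 1 → i = i
In Kleene's strong three-valued logic K3: S → S = i → i = i  [¬i ∨ i]
(S → S) → S = i → i = i

i; i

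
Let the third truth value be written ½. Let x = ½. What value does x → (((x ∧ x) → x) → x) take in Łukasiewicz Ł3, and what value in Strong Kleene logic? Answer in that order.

In Łukasiewicz Ł3: x ∧ x = ½ ∧ ½ = ½
(x ∧ x) → x = ½ → ½ = T
((x ∧ x) → x) → x = T → ½ = ½
x → (((x ∧ x) → x) → x) = ½ → ½ = T
In Strong Kleene logic: x ∧ x = ½ ∧ ½ = ½
(x ∧ x) → x = ½ → ½ = ½  [¬½ ∨ ½]
((x ∧ x) → x) → x = ½ → ½ = ½
x → (((x ∧ x) → x) → x) = ½ → ½ = ½
They differ because Łukasiewicz Ł3 and Strong Kleene logic treat ½ differently under implication.

T; ½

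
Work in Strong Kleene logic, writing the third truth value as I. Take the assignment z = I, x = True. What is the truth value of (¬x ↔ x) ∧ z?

¬x = ¬True = False
¬x ↔ x = False ↔ True = False
(¬x ↔ x) ∧ z = False ∧ I = False

False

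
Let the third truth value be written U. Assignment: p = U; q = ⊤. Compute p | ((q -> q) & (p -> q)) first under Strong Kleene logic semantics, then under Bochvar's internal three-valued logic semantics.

⊤; U

In Strong Kleene logic: q -> q = ⊤ -> ⊤ = ⊤
p -> q = U -> ⊤ = ⊤  [~U | ⊤]
(q -> q) & (p -> q) = ⊤ & ⊤ = ⊤
p | ((q -> q) & (p -> q)) = U | ⊤ = ⊤
In Bochvar's internal three-valued logic: q -> q = ⊤ -> ⊤ = ⊤
p -> q = U -> ⊤ = U  [any arg is the third value ⇒ result is the third value]
(q -> q) & (p -> q) = ⊤ & U = U
p | ((q -> q) & (p -> q)) = U | U = U
They differ because Strong Kleene logic and Bochvar's internal three-valued logic treat U differently under the binary connectives.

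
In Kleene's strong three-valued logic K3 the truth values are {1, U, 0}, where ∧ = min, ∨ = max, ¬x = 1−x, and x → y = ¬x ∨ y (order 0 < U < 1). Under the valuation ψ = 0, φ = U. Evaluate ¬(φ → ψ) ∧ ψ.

0

φ → ψ = U → 0 = U  [¬U ∨ 0]
¬(φ → ψ) = ¬U = U
¬(φ → ψ) ∧ ψ = U ∧ 0 = 0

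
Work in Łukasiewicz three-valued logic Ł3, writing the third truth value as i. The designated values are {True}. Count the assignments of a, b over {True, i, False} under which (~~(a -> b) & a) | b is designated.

3

Designated under: (a=True, b=True); (a=i, b=True); (a=False, b=True).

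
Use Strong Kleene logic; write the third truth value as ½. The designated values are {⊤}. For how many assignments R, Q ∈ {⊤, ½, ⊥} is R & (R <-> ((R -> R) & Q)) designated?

1

Designated under: (R=⊤, Q=⊤).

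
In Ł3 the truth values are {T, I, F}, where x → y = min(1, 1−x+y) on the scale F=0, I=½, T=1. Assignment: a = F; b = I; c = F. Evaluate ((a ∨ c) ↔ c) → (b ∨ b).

a ∨ c = F ∨ F = F
(a ∨ c) ↔ c = F ↔ F = T
b ∨ b = I ∨ I = I
((a ∨ c) ↔ c) → (b ∨ b) = T → I = I  [min(1, 1−1+½)]

I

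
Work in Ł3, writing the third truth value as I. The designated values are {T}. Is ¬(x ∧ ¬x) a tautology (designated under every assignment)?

No

Countermodel: x=I gives I, which is not designated.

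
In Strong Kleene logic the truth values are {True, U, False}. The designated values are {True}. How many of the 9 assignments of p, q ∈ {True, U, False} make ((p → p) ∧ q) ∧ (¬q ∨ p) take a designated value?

Designated under: (p=True, q=True).

1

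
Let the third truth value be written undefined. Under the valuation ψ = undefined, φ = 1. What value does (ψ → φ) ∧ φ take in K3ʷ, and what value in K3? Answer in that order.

In K3ʷ: ψ → φ = undefined → 1 = undefined
(ψ → φ) ∧ φ = undefined ∧ 1 = undefined
In K3: ψ → φ = undefined → 1 = 1  [¬undefined ∨ 1]
(ψ → φ) ∧ φ = 1 ∧ 1 = 1
They differ because K3ʷ and K3 treat undefined differently under the binary connectives.

undefined; 1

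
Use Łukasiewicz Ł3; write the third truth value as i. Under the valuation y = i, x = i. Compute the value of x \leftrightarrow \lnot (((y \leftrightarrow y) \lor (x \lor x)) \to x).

true

y \leftrightarrow y = i \leftrightarrow i = true  [1 − |½−½|]
x \lor x = i \lor i = i
(y \leftrightarrow y) \lor (x \lor x) = true \lor i = true
((y \leftrightarrow y) \lor (x \lor x)) \to x = true \to i = i
\lnot (((y \leftrightarrow y) \lor (x \lor x)) \to x) = \lnot i = i
x \leftrightarrow \lnot (((y \leftrightarrow y) \lor (x \lor x)) \to x) = i \leftrightarrow i = true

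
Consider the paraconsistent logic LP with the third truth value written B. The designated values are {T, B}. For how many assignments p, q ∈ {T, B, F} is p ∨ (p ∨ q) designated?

8

Of the 9 assignments, 8 give a value in {T, B}.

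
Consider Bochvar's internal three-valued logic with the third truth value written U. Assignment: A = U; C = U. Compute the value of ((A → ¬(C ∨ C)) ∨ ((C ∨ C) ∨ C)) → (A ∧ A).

C ∨ C = U ∨ U = U
¬(C ∨ C) = ¬U = U
A → ¬(C ∨ C) = U → U = U
C ∨ C = U ∨ U = U
(C ∨ C) ∨ C = U ∨ U = U
(A → ¬(C ∨ C)) ∨ ((C ∨ C) ∨ C) = U ∨ U = U
A ∧ A = U ∧ U = U
((A → ¬(C ∨ C)) ∨ ((C ∨ C) ∨ C)) → (A ∧ A) = U → U = U

U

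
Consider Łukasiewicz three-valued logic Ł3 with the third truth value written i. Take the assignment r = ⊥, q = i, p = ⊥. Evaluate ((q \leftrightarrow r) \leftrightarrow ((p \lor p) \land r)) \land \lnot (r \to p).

⊥

q \leftrightarrow r = i \leftrightarrow ⊥ = i  [1 − |½−0|]
p \lor p = ⊥ \lor ⊥ = ⊥
(p \lor p) \land r = ⊥ \land ⊥ = ⊥
(q \leftrightarrow r) \leftrightarrow ((p \lor p) \land r) = i \leftrightarrow ⊥ = i
r \to p = ⊥ \to ⊥ = ⊤
\lnot (r \to p) = \lnot ⊤ = ⊥
((q \leftrightarrow r) \leftrightarrow ((p \lor p) \land r)) \land \lnot (r \to p) = i \land ⊥ = ⊥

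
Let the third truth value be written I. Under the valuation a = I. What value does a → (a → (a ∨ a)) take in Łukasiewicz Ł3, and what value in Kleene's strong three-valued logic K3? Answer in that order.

In Łukasiewicz Ł3: a ∨ a = I ∨ I = I
a → (a ∨ a) = I → I = True  [min(1, 1−½+½)]
a → (a → (a ∨ a)) = I → True = True
In Kleene's strong three-valued logic K3: a ∨ a = I ∨ I = I
a → (a ∨ a) = I → I = I  [¬I ∨ I]
a → (a → (a ∨ a)) = I → I = I
They differ because Łukasiewicz Ł3 and Kleene's strong three-valued logic K3 treat I differently under implication.

True; I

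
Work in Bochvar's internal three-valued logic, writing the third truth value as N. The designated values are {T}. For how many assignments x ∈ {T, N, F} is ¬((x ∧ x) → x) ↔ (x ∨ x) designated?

x=T: F ·
x=N: N ·
x=F: T ✓

1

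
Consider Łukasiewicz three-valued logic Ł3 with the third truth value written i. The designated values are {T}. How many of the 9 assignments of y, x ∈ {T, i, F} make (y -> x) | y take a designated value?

Of the 9 assignments, 8 give a value in {T}.

8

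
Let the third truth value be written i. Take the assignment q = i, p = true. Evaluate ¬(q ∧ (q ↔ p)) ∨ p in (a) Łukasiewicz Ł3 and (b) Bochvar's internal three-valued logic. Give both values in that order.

true; i

In Łukasiewicz Ł3: q ↔ p = i ↔ true = i  [1 − |½−1|]
q ∧ (q ↔ p) = i ∧ i = i
¬(q ∧ (q ↔ p)) = ¬i = i
¬(q ∧ (q ↔ p)) ∨ p = i ∨ true = true
In Bochvar's internal three-valued logic: q ↔ p = i ↔ true = i
q ∧ (q ↔ p) = i ∧ i = i
¬(q ∧ (q ↔ p)) = ¬i = i
¬(q ∧ (q ↔ p)) ∨ p = i ∨ true = i
They differ because Łukasiewicz Ł3 and Bochvar's internal three-valued logic treat i differently under the binary connectives.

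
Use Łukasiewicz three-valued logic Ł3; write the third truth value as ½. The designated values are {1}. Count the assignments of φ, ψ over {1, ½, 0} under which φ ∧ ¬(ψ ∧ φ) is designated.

Designated under: (φ=1, ψ=0).

1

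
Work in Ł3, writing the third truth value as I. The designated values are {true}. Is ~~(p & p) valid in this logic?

No

Countermodel: p=I gives I, which is not designated.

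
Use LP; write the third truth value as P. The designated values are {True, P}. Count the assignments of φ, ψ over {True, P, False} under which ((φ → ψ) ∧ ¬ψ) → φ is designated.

8

Of the 9 assignments, 8 give a value in {True, P}.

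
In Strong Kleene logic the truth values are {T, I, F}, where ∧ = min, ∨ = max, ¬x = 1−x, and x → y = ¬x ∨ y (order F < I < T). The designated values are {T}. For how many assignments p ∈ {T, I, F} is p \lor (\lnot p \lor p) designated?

p=T: T ✓
p=I: I ·
p=F: T ✓

2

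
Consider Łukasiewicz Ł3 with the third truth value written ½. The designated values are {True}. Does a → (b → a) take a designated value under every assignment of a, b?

Yes

Every assignment of a, b over {True, ½, False} gives a value in {True}.
In particular, with a=½, b=½: a → (b → a) = True.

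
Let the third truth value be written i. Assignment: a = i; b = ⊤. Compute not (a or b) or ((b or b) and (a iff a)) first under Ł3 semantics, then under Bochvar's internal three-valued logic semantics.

In Ł3: a or b = i or ⊤ = ⊤
not (a or b) = not ⊤ = ⊥
b or b = ⊤ or ⊤ = ⊤
a iff a = i iff i = ⊤  [1 − |½−½|]
(b or b) and (a iff a) = ⊤ and ⊤ = ⊤
not (a or b) or ((b or b) and (a iff a)) = ⊥ or ⊤ = ⊤
In Bochvar's internal three-valued logic: a or b = i or ⊤ = i
not (a or b) = not i = i
b or b = ⊤ or ⊤ = ⊤
a iff a = i iff i = i
(b or b) and (a iff a) = ⊤ and i = i
not (a or b) or ((b or b) and (a iff a)) = i or i = i
They differ because Ł3 and Bochvar's internal three-valued logic treat i differently under the binary connectives.

⊤; i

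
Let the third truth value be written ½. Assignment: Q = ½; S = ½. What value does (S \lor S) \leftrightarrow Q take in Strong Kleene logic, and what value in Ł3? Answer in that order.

In Strong Kleene logic: S \lor S = ½ \lor ½ = ½
(S \lor S) \leftrightarrow Q = ½ \leftrightarrow ½ = ½
In Ł3: S \lor S = ½ \lor ½ = ½
(S \lor S) \leftrightarrow Q = ½ \leftrightarrow ½ = T  [1 − |½−½|]
They differ because Strong Kleene logic and Ł3 treat ½ differently under implication.

½; T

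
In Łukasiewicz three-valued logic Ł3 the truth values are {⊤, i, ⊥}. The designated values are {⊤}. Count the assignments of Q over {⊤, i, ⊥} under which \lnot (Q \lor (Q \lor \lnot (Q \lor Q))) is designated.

Q=⊤: ⊥ ·
Q=i: i ·
Q=⊥: ⊥ ·

0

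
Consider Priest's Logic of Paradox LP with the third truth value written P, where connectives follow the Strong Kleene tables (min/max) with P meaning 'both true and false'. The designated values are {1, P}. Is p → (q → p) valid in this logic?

Yes

Every assignment of p, q over {1, P, 0} gives a value in {1, P}.
In particular, with p=P, q=P: p → (q → p) = P.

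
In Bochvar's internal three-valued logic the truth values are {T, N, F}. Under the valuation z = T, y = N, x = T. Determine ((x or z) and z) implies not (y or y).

N

x or z = T or T = T
(x or z) and z = T and T = T
y or y = N or N = N
not (y or y) = not N = N
((x or z) and z) implies not (y or y) = T implies N = N  [any arg is the third value ⇒ result is the third value]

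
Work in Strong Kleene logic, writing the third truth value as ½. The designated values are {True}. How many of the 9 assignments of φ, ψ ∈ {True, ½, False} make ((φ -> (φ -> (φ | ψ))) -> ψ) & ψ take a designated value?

3

Designated under: (φ=True, ψ=True); (φ=½, ψ=True); (φ=False, ψ=True).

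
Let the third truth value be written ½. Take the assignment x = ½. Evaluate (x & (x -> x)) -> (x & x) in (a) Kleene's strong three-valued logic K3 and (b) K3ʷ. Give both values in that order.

In Kleene's strong three-valued logic K3: x -> x = ½ -> ½ = ½
x & (x -> x) = ½ & ½ = ½
x & x = ½ & ½ = ½
(x & (x -> x)) -> (x & x) = ½ -> ½ = ½
In K3ʷ: x -> x = ½ -> ½ = ½  [any arg is the third value ⇒ result is the third value]
x & (x -> x) = ½ & ½ = ½
x & x = ½ & ½ = ½
(x & (x -> x)) -> (x & x) = ½ -> ½ = ½

½; ½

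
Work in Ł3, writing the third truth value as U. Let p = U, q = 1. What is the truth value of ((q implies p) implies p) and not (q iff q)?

0

q implies p = 1 implies U = U  [min(1, 1−1+½)]
(q implies p) implies p = U implies U = 1
q iff q = 1 iff 1 = 1
not (q iff q) = not 1 = 0
((q implies p) implies p) and not (q iff q) = 1 and 0 = 0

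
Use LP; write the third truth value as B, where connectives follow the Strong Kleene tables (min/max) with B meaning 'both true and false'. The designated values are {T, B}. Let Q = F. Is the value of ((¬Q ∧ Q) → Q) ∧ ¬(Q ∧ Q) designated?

¬Q = ¬F = T
¬Q ∧ Q = T ∧ F = F
(¬Q ∧ Q) → Q = F → F = T
Q ∧ Q = F ∧ F = F
¬(Q ∧ Q) = ¬F = T
((¬Q ∧ Q) → Q) ∧ ¬(Q ∧ Q) = T ∧ T = T
T ∈ {T, B}.

Yes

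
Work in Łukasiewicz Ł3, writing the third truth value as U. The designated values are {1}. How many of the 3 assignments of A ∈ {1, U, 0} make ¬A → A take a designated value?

2

A=1: 1 ✓
A=U: 1 ✓
A=0: 0 ·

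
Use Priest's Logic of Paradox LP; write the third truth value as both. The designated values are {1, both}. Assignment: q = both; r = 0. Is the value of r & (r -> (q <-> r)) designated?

No

q <-> r = both <-> 0 = both
r -> (q <-> r) = 0 -> both = 1
r & (r -> (q <-> r)) = 0 & 1 = 0
0 ∉ {1, both}.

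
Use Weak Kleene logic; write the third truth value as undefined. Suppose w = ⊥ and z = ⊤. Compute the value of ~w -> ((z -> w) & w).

⊥

~w = ~⊥ = ⊤
z -> w = ⊤ -> ⊥ = ⊥
(z -> w) & w = ⊥ & ⊥ = ⊥
~w -> ((z -> w) & w) = ⊤ -> ⊥ = ⊥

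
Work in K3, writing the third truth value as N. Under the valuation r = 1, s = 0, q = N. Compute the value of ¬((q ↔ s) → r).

q ↔ s = N ↔ 0 = N
(q ↔ s) → r = N → 1 = 1  [¬N ∨ 1]
¬((q ↔ s) → r) = ¬1 = 0

0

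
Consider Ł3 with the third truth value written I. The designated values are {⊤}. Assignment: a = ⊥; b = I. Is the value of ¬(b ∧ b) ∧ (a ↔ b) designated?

No

b ∧ b = I ∧ I = I
¬(b ∧ b) = ¬I = I
a ↔ b = ⊥ ↔ I = I
¬(b ∧ b) ∧ (a ↔ b) = I ∧ I = I
I ∉ {⊤}.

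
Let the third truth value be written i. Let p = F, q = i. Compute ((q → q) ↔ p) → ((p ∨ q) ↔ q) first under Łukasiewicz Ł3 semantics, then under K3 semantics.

In Łukasiewicz Ł3: q → q = i → i = T  [min(1, 1−½+½)]
(q → q) ↔ p = T ↔ F = F
p ∨ q = F ∨ i = i
(p ∨ q) ↔ q = i ↔ i = T
((q → q) ↔ p) → ((p ∨ q) ↔ q) = F → T = T
In K3: q → q = i → i = i  [¬i ∨ i]
(q → q) ↔ p = i ↔ F = i
p ∨ q = F ∨ i = i
(p ∨ q) ↔ q = i ↔ i = i
((q → q) ↔ p) → ((p ∨ q) ↔ q) = i → i = i
They differ because Łukasiewicz Ł3 and K3 treat i differently under implication.

T; i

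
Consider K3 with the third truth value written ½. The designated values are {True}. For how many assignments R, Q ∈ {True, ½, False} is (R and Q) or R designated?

3

Designated under: (R=True, Q=True); (R=True, Q=½); (R=True, Q=False).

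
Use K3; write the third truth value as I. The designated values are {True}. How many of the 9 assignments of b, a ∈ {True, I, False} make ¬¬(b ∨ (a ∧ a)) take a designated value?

5

Of the 9 assignments, 5 give a value in {True}.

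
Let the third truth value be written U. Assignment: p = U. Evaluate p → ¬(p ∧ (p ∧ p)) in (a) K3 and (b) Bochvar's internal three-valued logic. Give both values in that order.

In K3: p ∧ p = U ∧ U = U
p ∧ (p ∧ p) = U ∧ U = U
¬(p ∧ (p ∧ p)) = ¬U = U
p → ¬(p ∧ (p ∧ p)) = U → U = U  [¬U ∨ U]
In Bochvar's internal three-valued logic: p ∧ p = U ∧ U = U
p ∧ (p ∧ p) = U ∧ U = U
¬(p ∧ (p ∧ p)) = ¬U = U
p → ¬(p ∧ (p ∧ p)) = U → U = U  [any arg is the third value ⇒ result is the third value]

U; U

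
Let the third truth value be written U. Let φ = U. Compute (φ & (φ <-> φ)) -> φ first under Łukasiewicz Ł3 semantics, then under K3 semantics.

In Łukasiewicz Ł3: φ <-> φ = U <-> U = true
φ & (φ <-> φ) = U & true = U
(φ & (φ <-> φ)) -> φ = U -> U = true
In K3: φ <-> φ = U <-> U = U
φ & (φ <-> φ) = U & U = U
(φ & (φ <-> φ)) -> φ = U -> U = U  [~U | U]
They differ because Łukasiewicz Ł3 and K3 treat U differently under implication.

true; U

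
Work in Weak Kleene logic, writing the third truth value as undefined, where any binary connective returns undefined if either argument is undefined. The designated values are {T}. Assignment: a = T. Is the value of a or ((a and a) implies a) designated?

a and a = T and T = T
(a and a) implies a = T implies T = T
a or ((a and a) implies a) = T or T = T
T ∈ {T}.

Yes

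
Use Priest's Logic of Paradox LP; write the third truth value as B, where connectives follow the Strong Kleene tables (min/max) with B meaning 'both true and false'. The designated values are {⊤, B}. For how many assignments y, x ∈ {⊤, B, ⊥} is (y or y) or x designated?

8

Of the 9 assignments, 8 give a value in {⊤, B}.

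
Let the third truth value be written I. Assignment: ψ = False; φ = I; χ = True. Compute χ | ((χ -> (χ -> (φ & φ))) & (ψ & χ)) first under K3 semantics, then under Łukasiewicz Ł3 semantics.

True; True

In K3: φ & φ = I & I = I
χ -> (φ & φ) = True -> I = I  [~True | I]
χ -> (χ -> (φ & φ)) = True -> I = I
ψ & χ = False & True = False
(χ -> (χ -> (φ & φ))) & (ψ & χ) = I & False = False
χ | ((χ -> (χ -> (φ & φ))) & (ψ & χ)) = True | False = True
In Łukasiewicz Ł3: φ & φ = I & I = I
χ -> (φ & φ) = True -> I = I  [min(1, 1−1+½)]
χ -> (χ -> (φ & φ)) = True -> I = I
ψ & χ = False & True = False
(χ -> (χ -> (φ & φ))) & (ψ & χ) = I & False = False
χ | ((χ -> (χ -> (φ & φ))) & (ψ & χ)) = True | False = True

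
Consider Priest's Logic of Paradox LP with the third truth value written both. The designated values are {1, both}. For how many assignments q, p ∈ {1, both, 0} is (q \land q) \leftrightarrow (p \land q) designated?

8

Of the 9 assignments, 8 give a value in {1, both}.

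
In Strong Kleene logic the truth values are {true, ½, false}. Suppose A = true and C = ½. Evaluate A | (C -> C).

true

C -> C = ½ -> ½ = ½  [~½ | ½]
A | (C -> C) = true | ½ = true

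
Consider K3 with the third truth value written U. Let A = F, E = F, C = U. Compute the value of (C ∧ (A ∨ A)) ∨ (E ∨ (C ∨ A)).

U

A ∨ A = F ∨ F = F
C ∧ (A ∨ A) = U ∧ F = F
C ∨ A = U ∨ F = U
E ∨ (C ∨ A) = F ∨ U = U
(C ∧ (A ∨ A)) ∨ (E ∨ (C ∨ A)) = F ∨ U = U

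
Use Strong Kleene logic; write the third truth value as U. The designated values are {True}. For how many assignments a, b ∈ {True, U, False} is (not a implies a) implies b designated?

5

Of the 9 assignments, 5 give a value in {True}.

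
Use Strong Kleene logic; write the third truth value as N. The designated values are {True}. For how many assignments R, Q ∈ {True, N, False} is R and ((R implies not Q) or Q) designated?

Designated under: (R=True, Q=True); (R=True, Q=False).

2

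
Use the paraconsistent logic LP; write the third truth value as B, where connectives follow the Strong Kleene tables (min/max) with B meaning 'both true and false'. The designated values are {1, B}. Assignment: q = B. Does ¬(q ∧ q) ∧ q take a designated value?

Yes

q ∧ q = B ∧ B = B
¬(q ∧ q) = ¬B = B
¬(q ∧ q) ∧ q = B ∧ B = B
B ∈ {1, B}.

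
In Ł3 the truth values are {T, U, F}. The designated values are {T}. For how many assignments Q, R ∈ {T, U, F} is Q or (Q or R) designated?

Of the 9 assignments, 5 give a value in {T}.

5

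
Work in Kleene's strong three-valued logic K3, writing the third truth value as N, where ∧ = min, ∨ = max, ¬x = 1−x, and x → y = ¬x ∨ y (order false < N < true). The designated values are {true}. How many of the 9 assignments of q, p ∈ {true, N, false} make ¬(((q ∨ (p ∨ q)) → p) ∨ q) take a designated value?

0

Of the 9 assignments, 0 give a value in {true}.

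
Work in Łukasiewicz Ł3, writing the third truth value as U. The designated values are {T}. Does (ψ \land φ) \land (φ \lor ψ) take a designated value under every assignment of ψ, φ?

No

Countermodel: ψ=T, φ=U gives U, which is not designated.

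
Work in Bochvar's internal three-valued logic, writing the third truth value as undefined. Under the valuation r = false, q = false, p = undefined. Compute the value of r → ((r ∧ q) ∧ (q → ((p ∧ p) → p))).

r ∧ q = false ∧ false = false
p ∧ p = undefined ∧ undefined = undefined
(p ∧ p) → p = undefined → undefined = undefined  [any arg is the third value ⇒ result is the third value]
q → ((p ∧ p) → p) = false → undefined = undefined
(r ∧ q) ∧ (q → ((p ∧ p) → p)) = false ∧ undefined = undefined
r → ((r ∧ q) ∧ (q → ((p ∧ p) → p))) = false → undefined = undefined

undefined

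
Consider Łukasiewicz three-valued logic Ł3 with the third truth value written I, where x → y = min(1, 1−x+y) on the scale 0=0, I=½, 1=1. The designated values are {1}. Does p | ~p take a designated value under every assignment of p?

No

Countermodel: p=I gives I, which is not designated.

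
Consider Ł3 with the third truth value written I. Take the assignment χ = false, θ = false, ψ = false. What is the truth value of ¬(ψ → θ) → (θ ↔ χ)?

true

ψ → θ = false → false = true
¬(ψ → θ) = ¬true = false
θ ↔ χ = false ↔ false = true
¬(ψ → θ) → (θ ↔ χ) = false → true = true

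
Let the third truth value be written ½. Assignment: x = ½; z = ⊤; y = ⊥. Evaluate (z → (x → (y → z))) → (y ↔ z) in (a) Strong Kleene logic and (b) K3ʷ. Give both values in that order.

In Strong Kleene logic: y → z = ⊥ → ⊤ = ⊤
x → (y → z) = ½ → ⊤ = ⊤  [¬½ ∨ ⊤]
z → (x → (y → z)) = ⊤ → ⊤ = ⊤
y ↔ z = ⊥ ↔ ⊤ = ⊥
(z → (x → (y → z))) → (y ↔ z) = ⊤ → ⊥ = ⊥
In K3ʷ: y → z = ⊥ → ⊤ = ⊤
x → (y → z) = ½ → ⊤ = ½
z → (x → (y → z)) = ⊤ → ½ = ½
y ↔ z = ⊥ ↔ ⊤ = ⊥
(z → (x → (y → z))) → (y ↔ z) = ½ → ⊥ = ½
They differ because Strong Kleene logic and K3ʷ treat ½ differently under the binary connectives.

⊥; ½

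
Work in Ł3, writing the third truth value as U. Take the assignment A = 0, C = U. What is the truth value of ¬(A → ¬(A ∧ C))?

0

A ∧ C = 0 ∧ U = 0
¬(A ∧ C) = ¬0 = 1
A → ¬(A ∧ C) = 0 → 1 = 1
¬(A → ¬(A ∧ C)) = ¬1 = 0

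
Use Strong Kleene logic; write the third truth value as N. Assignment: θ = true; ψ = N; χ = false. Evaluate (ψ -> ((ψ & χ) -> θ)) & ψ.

N

ψ & χ = N & false = false
(ψ & χ) -> θ = false -> true = true
ψ -> ((ψ & χ) -> θ) = N -> true = true
(ψ -> ((ψ & χ) -> θ)) & ψ = true & N = N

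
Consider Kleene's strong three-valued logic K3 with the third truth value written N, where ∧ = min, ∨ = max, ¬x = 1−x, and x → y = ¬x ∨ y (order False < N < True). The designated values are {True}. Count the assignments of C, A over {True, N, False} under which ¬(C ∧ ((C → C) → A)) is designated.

Designated under: (C=True, A=False); (C=False, A=True); (C=False, A=N); (C=False, A=False).

4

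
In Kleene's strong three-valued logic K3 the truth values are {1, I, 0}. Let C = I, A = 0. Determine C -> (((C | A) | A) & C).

I

C | A = I | 0 = I
(C | A) | A = I | 0 = I
((C | A) | A) & C = I & I = I
C -> (((C | A) | A) & C) = I -> I = I  [~I | I]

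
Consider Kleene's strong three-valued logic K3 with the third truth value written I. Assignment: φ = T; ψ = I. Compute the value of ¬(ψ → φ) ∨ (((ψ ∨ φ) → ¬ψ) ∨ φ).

T

ψ → φ = I → T = T
¬(ψ → φ) = ¬T = F
ψ ∨ φ = I ∨ T = T
¬ψ = ¬I = I
(ψ ∨ φ) → ¬ψ = T → I = I
((ψ ∨ φ) → ¬ψ) ∨ φ = I ∨ T = T
¬(ψ → φ) ∨ (((ψ ∨ φ) → ¬ψ) ∨ φ) = F ∨ T = T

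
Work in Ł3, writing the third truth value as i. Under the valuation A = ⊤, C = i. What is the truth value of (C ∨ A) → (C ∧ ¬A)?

C ∨ A = i ∨ ⊤ = ⊤
¬A = ¬⊤ = ⊥
C ∧ ¬A = i ∧ ⊥ = ⊥
(C ∨ A) → (C ∧ ¬A) = ⊤ → ⊥ = ⊥

⊥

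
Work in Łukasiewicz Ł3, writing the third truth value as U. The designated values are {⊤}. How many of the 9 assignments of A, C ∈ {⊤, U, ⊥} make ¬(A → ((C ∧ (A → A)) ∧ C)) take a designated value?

Designated under: (A=⊤, C=⊥).

1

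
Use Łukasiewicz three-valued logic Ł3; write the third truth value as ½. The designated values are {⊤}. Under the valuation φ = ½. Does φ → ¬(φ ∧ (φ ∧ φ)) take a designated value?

φ ∧ φ = ½ ∧ ½ = ½
φ ∧ (φ ∧ φ) = ½ ∧ ½ = ½
¬(φ ∧ (φ ∧ φ)) = ¬½ = ½
φ → ¬(φ ∧ (φ ∧ φ)) = ½ → ½ = ⊤
⊤ ∈ {⊤}.

Yes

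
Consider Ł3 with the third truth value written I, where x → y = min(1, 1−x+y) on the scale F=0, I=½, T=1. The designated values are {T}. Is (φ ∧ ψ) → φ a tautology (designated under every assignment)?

Yes

Every assignment of φ, ψ over {T, I, F} gives a value in {T}.
In particular, with φ=I, ψ=I: (φ ∧ ψ) → φ = T.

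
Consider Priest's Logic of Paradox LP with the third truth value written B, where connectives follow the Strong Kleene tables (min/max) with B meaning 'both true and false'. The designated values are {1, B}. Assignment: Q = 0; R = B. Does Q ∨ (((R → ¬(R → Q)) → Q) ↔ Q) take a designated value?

R → Q = B → 0 = B  [¬B ∨ 0]
¬(R → Q) = ¬B = B
R → ¬(R → Q) = B → B = B
(R → ¬(R → Q)) → Q = B → 0 = B
((R → ¬(R → Q)) → Q) ↔ Q = B ↔ 0 = B
Q ∨ (((R → ¬(R → Q)) → Q) ↔ Q) = 0 ∨ B = B
B ∈ {1, B}.

Yes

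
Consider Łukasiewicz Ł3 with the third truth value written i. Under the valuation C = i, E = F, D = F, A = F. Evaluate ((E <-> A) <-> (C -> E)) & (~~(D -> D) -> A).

E <-> A = F <-> F = T
C -> E = i -> F = i  [min(1, 1−½+0)]
(E <-> A) <-> (C -> E) = T <-> i = i
D -> D = F -> F = T
~(D -> D) = ~T = F
~~(D -> D) = ~F = T
~~(D -> D) -> A = T -> F = F
((E <-> A) <-> (C -> E)) & (~~(D -> D) -> A) = i & F = F

F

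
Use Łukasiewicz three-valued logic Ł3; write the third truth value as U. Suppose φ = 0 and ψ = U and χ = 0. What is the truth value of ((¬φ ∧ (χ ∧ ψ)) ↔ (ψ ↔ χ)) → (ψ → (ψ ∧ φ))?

1

¬φ = ¬0 = 1
χ ∧ ψ = 0 ∧ U = 0
¬φ ∧ (χ ∧ ψ) = 1 ∧ 0 = 0
ψ ↔ χ = U ↔ 0 = U  [1 − |½−0|]
(¬φ ∧ (χ ∧ ψ)) ↔ (ψ ↔ χ) = 0 ↔ U = U
ψ ∧ φ = U ∧ 0 = 0
ψ → (ψ ∧ φ) = U → 0 = U
((¬φ ∧ (χ ∧ ψ)) ↔ (ψ ↔ χ)) → (ψ → (ψ ∧ φ)) = U → U = 1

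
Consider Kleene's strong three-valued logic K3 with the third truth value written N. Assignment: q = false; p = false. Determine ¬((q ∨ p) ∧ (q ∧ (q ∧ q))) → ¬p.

true

q ∨ p = false ∨ false = false
q ∧ q = false ∧ false = false
q ∧ (q ∧ q) = false ∧ false = false
(q ∨ p) ∧ (q ∧ (q ∧ q)) = false ∧ false = false
¬((q ∨ p) ∧ (q ∧ (q ∧ q))) = ¬false = true
¬p = ¬false = true
¬((q ∨ p) ∧ (q ∧ (q ∧ q))) → ¬p = true → true = true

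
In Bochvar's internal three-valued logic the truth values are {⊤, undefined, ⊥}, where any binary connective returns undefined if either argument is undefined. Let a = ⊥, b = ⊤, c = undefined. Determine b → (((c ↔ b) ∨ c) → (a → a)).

c ↔ b = undefined ↔ ⊤ = undefined
(c ↔ b) ∨ c = undefined ∨ undefined = undefined
a → a = ⊥ → ⊥ = ⊤
((c ↔ b) ∨ c) → (a → a) = undefined → ⊤ = undefined  [any arg is the third value ⇒ result is the third value]
b → (((c ↔ b) ∨ c) → (a → a)) = ⊤ → undefined = undefined

undefined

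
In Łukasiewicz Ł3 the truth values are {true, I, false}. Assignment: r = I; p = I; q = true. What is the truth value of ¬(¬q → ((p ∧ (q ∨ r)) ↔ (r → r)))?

¬q = ¬true = false
q ∨ r = true ∨ I = true
p ∧ (q ∨ r) = I ∧ true = I
r → r = I → I = true  [min(1, 1−½+½)]
(p ∧ (q ∨ r)) ↔ (r → r) = I ↔ true = I
¬q → ((p ∧ (q ∨ r)) ↔ (r → r)) = false → I = true
¬(¬q → ((p ∧ (q ∨ r)) ↔ (r → r))) = ¬true = false

false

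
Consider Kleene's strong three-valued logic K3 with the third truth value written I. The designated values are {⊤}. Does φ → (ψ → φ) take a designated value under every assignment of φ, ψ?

No

Countermodel: φ=I, ψ=⊤ gives I, which is not designated.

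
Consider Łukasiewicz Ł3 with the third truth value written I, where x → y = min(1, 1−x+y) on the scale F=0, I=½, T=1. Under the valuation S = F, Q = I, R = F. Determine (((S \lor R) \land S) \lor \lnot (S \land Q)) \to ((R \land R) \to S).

T

S \lor R = F \lor F = F
(S \lor R) \land S = F \land F = F
S \land Q = F \land I = F
\lnot (S \land Q) = \lnot F = T
((S \lor R) \land S) \lor \lnot (S \land Q) = F \lor T = T
R \land R = F \land F = F
(R \land R) \to S = F \to F = T
(((S \lor R) \land S) \lor \lnot (S \land Q)) \to ((R \land R) \to S) = T \to T = T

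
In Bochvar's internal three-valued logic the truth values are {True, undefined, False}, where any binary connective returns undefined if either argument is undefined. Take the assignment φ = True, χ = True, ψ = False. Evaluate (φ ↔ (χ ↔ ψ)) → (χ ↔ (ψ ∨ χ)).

χ ↔ ψ = True ↔ False = False
φ ↔ (χ ↔ ψ) = True ↔ False = False
ψ ∨ χ = False ∨ True = True
χ ↔ (ψ ∨ χ) = True ↔ True = True
(φ ↔ (χ ↔ ψ)) → (χ ↔ (ψ ∨ χ)) = False → True = True

True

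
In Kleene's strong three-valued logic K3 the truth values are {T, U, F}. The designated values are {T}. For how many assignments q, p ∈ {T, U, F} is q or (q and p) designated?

3

Designated under: (q=T, p=T); (q=T, p=U); (q=T, p=F).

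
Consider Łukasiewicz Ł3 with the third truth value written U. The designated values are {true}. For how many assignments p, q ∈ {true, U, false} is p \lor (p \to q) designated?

8

Of the 9 assignments, 8 give a value in {true}.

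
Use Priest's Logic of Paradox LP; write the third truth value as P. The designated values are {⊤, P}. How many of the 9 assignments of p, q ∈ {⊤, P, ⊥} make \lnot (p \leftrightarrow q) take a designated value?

Of the 9 assignments, 7 give a value in {⊤, P}.

7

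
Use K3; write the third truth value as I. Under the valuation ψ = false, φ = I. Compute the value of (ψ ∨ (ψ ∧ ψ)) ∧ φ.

ψ ∧ ψ = false ∧ false = false
ψ ∨ (ψ ∧ ψ) = false ∨ false = false
(ψ ∨ (ψ ∧ ψ)) ∧ φ = false ∧ I = false

false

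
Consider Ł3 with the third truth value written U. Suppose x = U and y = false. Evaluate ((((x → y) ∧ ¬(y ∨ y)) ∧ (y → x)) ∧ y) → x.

true

x → y = U → false = U
y ∨ y = false ∨ false = false
¬(y ∨ y) = ¬false = true
(x → y) ∧ ¬(y ∨ y) = U ∧ true = U
y → x = false → U = true
((x → y) ∧ ¬(y ∨ y)) ∧ (y → x) = U ∧ true = U
(((x → y) ∧ ¬(y ∨ y)) ∧ (y → x)) ∧ y = U ∧ false = false
((((x → y) ∧ ¬(y ∨ y)) ∧ (y → x)) ∧ y) → x = false → U = true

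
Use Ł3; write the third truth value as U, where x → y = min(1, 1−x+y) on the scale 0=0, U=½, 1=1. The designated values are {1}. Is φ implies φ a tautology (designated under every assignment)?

Yes

Every assignment of φ over {1, U, 0} gives a value in {1}.
In particular, with φ=U: φ implies φ = 1.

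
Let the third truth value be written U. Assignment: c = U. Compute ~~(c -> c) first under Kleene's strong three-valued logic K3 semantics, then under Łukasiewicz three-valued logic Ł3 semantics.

In Kleene's strong three-valued logic K3: c -> c = U -> U = U  [~U | U]
~(c -> c) = ~U = U
~~(c -> c) = ~U = U
In Łukasiewicz three-valued logic Ł3: c -> c = U -> U = true  [min(1, 1−½+½)]
~(c -> c) = ~true = false
~~(c -> c) = ~false = true
They differ because Kleene's strong three-valued logic K3 and Łukasiewicz three-valued logic Ł3 treat U differently under implication.

U; true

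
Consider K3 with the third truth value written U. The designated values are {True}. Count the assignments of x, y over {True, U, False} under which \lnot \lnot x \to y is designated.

Of the 9 assignments, 5 give a value in {True}.

5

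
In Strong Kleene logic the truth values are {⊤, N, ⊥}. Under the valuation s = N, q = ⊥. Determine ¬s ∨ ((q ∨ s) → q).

¬s = ¬N = N
q ∨ s = ⊥ ∨ N = N
(q ∨ s) → q = N → ⊥ = N  [¬N ∨ ⊥]
¬s ∨ ((q ∨ s) → q) = N ∨ N = N

N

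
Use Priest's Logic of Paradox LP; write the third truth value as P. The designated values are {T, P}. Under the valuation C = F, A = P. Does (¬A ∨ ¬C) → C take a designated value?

No

¬A = ¬P = P
¬C = ¬F = T
¬A ∨ ¬C = P ∨ T = T
(¬A ∨ ¬C) → C = T → F = F
F ∉ {T, P}.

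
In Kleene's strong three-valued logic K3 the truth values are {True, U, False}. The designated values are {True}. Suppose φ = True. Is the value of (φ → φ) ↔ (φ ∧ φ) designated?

Yes

φ → φ = True → True = True
φ ∧ φ = True ∧ True = True
(φ → φ) ↔ (φ ∧ φ) = True ↔ True = True
True ∈ {True}.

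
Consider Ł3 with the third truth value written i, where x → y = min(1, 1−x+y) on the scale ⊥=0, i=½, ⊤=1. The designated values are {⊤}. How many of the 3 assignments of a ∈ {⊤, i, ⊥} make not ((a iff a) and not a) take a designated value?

a=⊤: ⊤ ✓
a=i: i ·
a=⊥: ⊥ ·

1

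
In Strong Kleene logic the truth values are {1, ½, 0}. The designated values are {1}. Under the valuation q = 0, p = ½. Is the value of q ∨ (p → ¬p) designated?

No

¬p = ¬½ = ½
p → ¬p = ½ → ½ = ½  [¬½ ∨ ½]
q ∨ (p → ¬p) = 0 ∨ ½ = ½
½ ∉ {1}.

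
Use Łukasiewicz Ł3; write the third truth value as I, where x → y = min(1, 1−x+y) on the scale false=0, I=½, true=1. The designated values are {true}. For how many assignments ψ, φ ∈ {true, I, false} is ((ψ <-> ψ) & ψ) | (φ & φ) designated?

Of the 9 assignments, 5 give a value in {true}.

5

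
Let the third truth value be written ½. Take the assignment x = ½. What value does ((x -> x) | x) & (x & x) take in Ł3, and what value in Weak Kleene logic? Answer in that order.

In Ł3: x -> x = ½ -> ½ = ⊤  [min(1, 1−½+½)]
(x -> x) | x = ⊤ | ½ = ⊤
x & x = ½ & ½ = ½
((x -> x) | x) & (x & x) = ⊤ & ½ = ½
In Weak Kleene logic: x -> x = ½ -> ½ = ½  [any arg is the third value ⇒ result is the third value]
(x -> x) | x = ½ | ½ = ½
x & x = ½ & ½ = ½
((x -> x) | x) & (x & x) = ½ & ½ = ½

½; ½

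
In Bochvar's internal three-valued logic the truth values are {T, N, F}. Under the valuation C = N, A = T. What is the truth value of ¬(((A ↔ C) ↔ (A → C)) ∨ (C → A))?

A ↔ C = T ↔ N = N
A → C = T → N = N  [any arg is the third value ⇒ result is the third value]
(A ↔ C) ↔ (A → C) = N ↔ N = N
C → A = N → T = N
((A ↔ C) ↔ (A → C)) ∨ (C → A) = N ∨ N = N
¬(((A ↔ C) ↔ (A → C)) ∨ (C → A)) = ¬N = N

N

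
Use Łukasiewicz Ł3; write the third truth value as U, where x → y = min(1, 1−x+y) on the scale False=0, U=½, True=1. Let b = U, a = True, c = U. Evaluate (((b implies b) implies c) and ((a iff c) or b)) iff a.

b implies b = U implies U = True  [min(1, 1−½+½)]
(b implies b) implies c = True implies U = U
a iff c = True iff U = U
(a iff c) or b = U or U = U
((b implies b) implies c) and ((a iff c) or b) = U and U = U
(((b implies b) implies c) and ((a iff c) or b)) iff a = U iff True = U

U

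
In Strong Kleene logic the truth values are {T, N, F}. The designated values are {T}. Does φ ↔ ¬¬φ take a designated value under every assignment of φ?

Countermodel: φ=N gives N, which is not designated.

No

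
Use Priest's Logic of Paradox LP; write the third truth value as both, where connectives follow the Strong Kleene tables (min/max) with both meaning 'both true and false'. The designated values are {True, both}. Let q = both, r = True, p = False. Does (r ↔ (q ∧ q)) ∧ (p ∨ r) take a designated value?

Yes

q ∧ q = both ∧ both = both
r ↔ (q ∧ q) = True ↔ both = both
p ∨ r = False ∨ True = True
(r ↔ (q ∧ q)) ∧ (p ∨ r) = both ∧ True = both
both ∈ {True, both}.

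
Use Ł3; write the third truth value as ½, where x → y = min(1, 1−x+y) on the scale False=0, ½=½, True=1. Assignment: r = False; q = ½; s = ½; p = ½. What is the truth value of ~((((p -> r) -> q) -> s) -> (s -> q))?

p -> r = ½ -> False = ½  [min(1, 1−½+0)]
(p -> r) -> q = ½ -> ½ = True
((p -> r) -> q) -> s = True -> ½ = ½
s -> q = ½ -> ½ = True
(((p -> r) -> q) -> s) -> (s -> q) = ½ -> True = True
~((((p -> r) -> q) -> s) -> (s -> q)) = ~True = False

False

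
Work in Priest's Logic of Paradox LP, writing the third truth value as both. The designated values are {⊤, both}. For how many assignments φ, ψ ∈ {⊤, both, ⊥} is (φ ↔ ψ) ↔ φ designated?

Of the 9 assignments, 7 give a value in {⊤, both}.

7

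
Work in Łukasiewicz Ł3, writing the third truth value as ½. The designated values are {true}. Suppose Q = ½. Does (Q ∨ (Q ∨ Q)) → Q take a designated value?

Yes

Q ∨ Q = ½ ∨ ½ = ½
Q ∨ (Q ∨ Q) = ½ ∨ ½ = ½
(Q ∨ (Q ∨ Q)) → Q = ½ → ½ = true  [min(1, 1−½+½)]
true ∈ {true}.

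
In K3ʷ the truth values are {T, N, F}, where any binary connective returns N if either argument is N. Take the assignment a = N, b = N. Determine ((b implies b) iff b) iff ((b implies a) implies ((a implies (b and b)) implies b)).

N

b implies b = N implies N = N  [any arg is the third value ⇒ result is the third value]
(b implies b) iff b = N iff N = N
b implies a = N implies N = N
b and b = N and N = N
a implies (b and b) = N implies N = N
(a implies (b and b)) implies b = N implies N = N
(b implies a) implies ((a implies (b and b)) implies b) = N implies N = N
((b implies b) iff b) iff ((b implies a) implies ((a implies (b and b)) implies b)) = N iff N = N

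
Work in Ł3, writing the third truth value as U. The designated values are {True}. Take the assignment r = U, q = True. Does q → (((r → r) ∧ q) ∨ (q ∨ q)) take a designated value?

Yes

r → r = U → U = True  [min(1, 1−½+½)]
(r → r) ∧ q = True ∧ True = True
q ∨ q = True ∨ True = True
((r → r) ∧ q) ∨ (q ∨ q) = True ∨ True = True
q → (((r → r) ∧ q) ∨ (q ∨ q)) = True → True = True
True ∈ {True}.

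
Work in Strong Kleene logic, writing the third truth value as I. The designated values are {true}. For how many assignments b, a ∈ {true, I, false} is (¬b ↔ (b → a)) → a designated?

3

Designated under: (b=true, a=true); (b=I, a=true); (b=false, a=true).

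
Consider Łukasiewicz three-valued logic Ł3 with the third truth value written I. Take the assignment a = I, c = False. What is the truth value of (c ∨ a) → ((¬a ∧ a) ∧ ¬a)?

True

c ∨ a = False ∨ I = I
¬a = ¬I = I
¬a ∧ a = I ∧ I = I
¬a = ¬I = I
(¬a ∧ a) ∧ ¬a = I ∧ I = I
(c ∨ a) → ((¬a ∧ a) ∧ ¬a) = I → I = True  [min(1, 1−½+½)]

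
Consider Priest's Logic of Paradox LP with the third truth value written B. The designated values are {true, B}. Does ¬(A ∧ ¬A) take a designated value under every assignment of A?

Yes

Every assignment of A over {true, B, false} gives a value in {true, B}.
In particular, with A=B: ¬(A ∧ ¬A) = B.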